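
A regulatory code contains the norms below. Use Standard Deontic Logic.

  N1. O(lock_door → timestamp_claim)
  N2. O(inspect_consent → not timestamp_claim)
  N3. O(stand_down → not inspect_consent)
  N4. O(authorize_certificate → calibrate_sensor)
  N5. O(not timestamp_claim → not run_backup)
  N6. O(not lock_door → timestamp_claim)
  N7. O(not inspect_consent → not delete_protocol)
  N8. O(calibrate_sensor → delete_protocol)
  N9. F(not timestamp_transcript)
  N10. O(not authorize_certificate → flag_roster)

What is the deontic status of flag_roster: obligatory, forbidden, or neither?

Obligatory

By case analysis on not lock_door: premise 6 gives O(not lock_door → timestamp_claim) and premise 1 gives O(lock_door → timestamp_claim), so O(timestamp_claim) either way.
Premise 2, O(inspect_consent → not timestamp_claim), contraposes to O(timestamp_claim → not inspect_consent); with O(timestamp_claim) we get O(not inspect_consent).
Premise 7 is O(not inspect_consent → not delete_protocol); since O(not inspect_consent), deontic closure gives O(not delete_protocol).
The contrapositive of premise 8 (O(calibrate_sensor → delete_protocol)) is O(not delete_protocol → not calibrate_sensor), and O(not delete_protocol) is already established, so O(not calibrate_sensor).
The contrapositive of premise 4 (O(authorize_certificate → calibrate_sensor)) is O(not calibrate_sensor → not authorize_certificate), and O(not calibrate_sensor) is already established, so O(not authorize_certificate).
With premise 10, O(not authorize_certificate → flag_roster), the K-axiom yields O(flag_roster).
Premises 3, 5, 9 do not contribute to this derivation.
Hence flag_roster is obligatory.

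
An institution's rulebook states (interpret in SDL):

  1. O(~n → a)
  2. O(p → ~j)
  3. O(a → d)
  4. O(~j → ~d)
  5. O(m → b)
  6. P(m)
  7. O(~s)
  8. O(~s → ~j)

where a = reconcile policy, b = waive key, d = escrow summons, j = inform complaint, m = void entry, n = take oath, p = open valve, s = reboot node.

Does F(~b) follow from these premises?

No

Premise 5 is O(m → b), but O(m) is not derivable from the premises (the permission P(m) asserts only ~O(~m), not O(m)), so it does not yield O(b).
No other premise forces O(b). An ideal world satisfying every premise can still have ~b true, so F(~b) is not derivable.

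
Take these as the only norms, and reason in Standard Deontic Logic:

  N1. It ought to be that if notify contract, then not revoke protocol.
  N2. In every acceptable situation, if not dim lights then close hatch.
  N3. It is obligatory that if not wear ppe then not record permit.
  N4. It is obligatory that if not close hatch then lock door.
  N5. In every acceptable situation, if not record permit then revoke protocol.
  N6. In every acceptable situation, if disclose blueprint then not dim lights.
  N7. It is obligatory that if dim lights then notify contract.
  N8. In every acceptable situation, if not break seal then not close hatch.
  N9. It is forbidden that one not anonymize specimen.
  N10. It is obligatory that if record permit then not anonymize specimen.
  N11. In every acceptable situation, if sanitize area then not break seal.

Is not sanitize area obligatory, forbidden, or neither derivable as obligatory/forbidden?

Obligatory

Premise 9, F(¬anonymize_specimen), is equivalent to O(anonymize_specimen).
Premise 10 is O(record_permit → ¬anonymize_specimen); contrapositively O(anonymize_specimen → ¬record_permit). Since O(anonymize_specimen) holds, K gives O(¬record_permit).
Applying K to premise 5 (O(¬record_permit → revoke_protocol)) and O(¬record_permit) yields O(revoke_protocol).
Premise 1, O(notify_contract → ¬revoke_protocol), contraposes to O(revoke_protocol → ¬notify_contract); with O(revoke_protocol) we get O(¬notify_contract).
Premise 7, O(dim_lights → notify_contract), contraposes to O(¬notify_contract → ¬dim_lights); with O(¬notify_contract) we get O(¬dim_lights).
With premise 2, O(¬dim_lights → close_hatch), the K-axiom yields O(close_hatch).
Premise 8 is O(¬break_seal → ¬close_hatch); contrapositively O(close_hatch → break_seal). Since O(close_hatch) holds, K gives O(break_seal).
Premise 11 is O(sanitize_area → ¬break_seal); contrapositively O(break_seal → ¬sanitize_area). Since O(break_seal) holds, K gives O(¬sanitize_area).
Premises 3, 4, 6 do not contribute to this derivation.
Hence ¬sanitize_area is obligatory.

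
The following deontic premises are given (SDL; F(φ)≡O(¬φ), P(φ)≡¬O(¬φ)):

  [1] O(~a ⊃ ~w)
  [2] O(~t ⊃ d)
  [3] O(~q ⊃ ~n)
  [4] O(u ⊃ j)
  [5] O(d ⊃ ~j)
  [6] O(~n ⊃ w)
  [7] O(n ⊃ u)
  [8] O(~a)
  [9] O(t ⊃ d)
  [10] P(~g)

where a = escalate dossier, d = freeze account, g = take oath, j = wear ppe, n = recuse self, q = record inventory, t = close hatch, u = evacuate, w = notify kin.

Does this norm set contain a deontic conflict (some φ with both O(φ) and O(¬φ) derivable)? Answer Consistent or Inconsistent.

Inconsistent

By case analysis on t: premise 9 gives O(t ⊃ d) and premise 2 gives O(~t ⊃ d), so O(d) either way.
With premise 5, O(d ⊃ ~j), the K-axiom yields O(~j).
The contrapositive of premise 4 (O(u ⊃ j)) is O(~j ⊃ ~u), and O(~j) is already established, so O(~u).
Premise 7 is O(n ⊃ u); contrapositively O(~u ⊃ ~n). Since O(~u) holds, K gives O(~n).
Applying K to premise 6 (O(~n ⊃ w)) and O(~n) yields O(w).
Premise 1 is O(~a ⊃ ~w); contrapositively O(w ⊃ a). Since O(w) holds, K gives O(a).
But premise 8 directly asserts O(~a).
We now have both O(a) and O(~a) — a is simultaneously obligatory and forbidden, violating the D-axiom.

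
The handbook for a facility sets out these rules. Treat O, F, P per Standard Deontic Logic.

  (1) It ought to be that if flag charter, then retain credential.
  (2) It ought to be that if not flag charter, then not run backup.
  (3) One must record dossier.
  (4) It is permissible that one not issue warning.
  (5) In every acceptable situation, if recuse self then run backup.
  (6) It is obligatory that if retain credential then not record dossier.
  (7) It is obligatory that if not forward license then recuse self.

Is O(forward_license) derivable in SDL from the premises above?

Premise 3 states O(record_dossier) outright.
The contrapositive of premise 6 (O(retain_credential → ¬record_dossier)) is O(record_dossier → ¬retain_credential), and O(record_dossier) is already established, so O(¬retain_credential).
Premise 1, O(flag_charter → retain_credential), contraposes to O(¬retain_credential → ¬flag_charter); with O(¬retain_credential) we get O(¬flag_charter).
From O(¬flag_charter) and premise 2, O(¬flag_charter → ¬run_backup), we obtain O(¬run_backup).
Premise 5, O(recuse_self → run_backup), contraposes to O(¬run_backup → ¬recuse_self); with O(¬run_backup) we get O(¬recuse_self).
Premise 7 is O(¬forward_license → recuse_self); contrapositively O(¬recuse_self → forward_license). Since O(¬recuse_self) holds, K gives O(forward_license).
Premise 4 does not contribute to this derivation.
So O(forward_license) follows.

Yes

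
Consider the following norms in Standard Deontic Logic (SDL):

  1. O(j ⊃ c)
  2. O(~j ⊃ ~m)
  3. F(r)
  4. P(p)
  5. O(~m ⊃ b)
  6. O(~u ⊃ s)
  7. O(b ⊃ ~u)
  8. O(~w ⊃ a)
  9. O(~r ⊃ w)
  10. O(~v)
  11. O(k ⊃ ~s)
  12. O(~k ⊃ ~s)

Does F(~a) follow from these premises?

Premise 8 is O(~w ⊃ a), but O(~w) is not derivable from the premises, so it does not yield O(a).
No other premise forces O(a). An ideal world satisfying every premise can still have ~a true, so F(~a) is not derivable.

No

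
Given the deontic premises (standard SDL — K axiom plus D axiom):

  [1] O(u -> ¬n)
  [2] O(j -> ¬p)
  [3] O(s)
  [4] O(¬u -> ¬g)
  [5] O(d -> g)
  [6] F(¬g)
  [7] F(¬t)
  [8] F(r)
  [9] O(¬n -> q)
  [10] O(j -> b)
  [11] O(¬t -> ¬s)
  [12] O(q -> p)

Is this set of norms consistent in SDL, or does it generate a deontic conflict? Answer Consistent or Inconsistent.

Consistent

Premise 11 is O(¬t -> ¬s), but O(¬t) is not derivable from the premises, so it does not yield O(¬s).
So O(¬s) is not derivable, and the apparent clash with O(s) does not arise.
A world satisfying every obligation exists (e.g. b=false, d=false, g=true, j=false, n=false, p=true, q=true, r=false, s=true, t=true, u=true); no atom is both obligatory and forbidden, so the set is consistent.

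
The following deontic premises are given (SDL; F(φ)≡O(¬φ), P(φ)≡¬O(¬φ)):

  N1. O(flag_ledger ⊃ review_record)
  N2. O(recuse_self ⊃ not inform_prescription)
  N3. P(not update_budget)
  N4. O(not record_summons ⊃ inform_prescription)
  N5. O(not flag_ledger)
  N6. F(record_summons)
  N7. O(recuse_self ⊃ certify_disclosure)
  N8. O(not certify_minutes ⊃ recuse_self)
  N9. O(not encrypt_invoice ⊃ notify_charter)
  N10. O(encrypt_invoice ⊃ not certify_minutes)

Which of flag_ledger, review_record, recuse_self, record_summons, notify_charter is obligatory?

F(record_summons) at premise 6 means O(not record_summons).
From O(not record_summons) and premise 4, O(not record_summons ⊃ inform_prescription), we obtain O(inform_prescription).
The contrapositive of premise 2 (O(recuse_self ⊃ not inform_prescription)) is O(inform_prescription ⊃ not recuse_self), and O(inform_prescription) is already established, so O(not recuse_self).
Premise 8, O(not certify_minutes ⊃ recuse_self), contraposes to O(not recuse_self ⊃ certify_minutes); with O(not recuse_self) we get O(certify_minutes).
Premise 10, O(encrypt_invoice ⊃ not certify_minutes), contraposes to O(certify_minutes ⊃ not encrypt_invoice); with O(certify_minutes) we get O(not encrypt_invoice).
With premise 9, O(not encrypt_invoice ⊃ notify_charter), the K-axiom yields O(notify_charter).
So O(notify_charter) holds — notify_charter is obligatory. None of the other listed options is made obligatory by any chain of premises.

notify_charter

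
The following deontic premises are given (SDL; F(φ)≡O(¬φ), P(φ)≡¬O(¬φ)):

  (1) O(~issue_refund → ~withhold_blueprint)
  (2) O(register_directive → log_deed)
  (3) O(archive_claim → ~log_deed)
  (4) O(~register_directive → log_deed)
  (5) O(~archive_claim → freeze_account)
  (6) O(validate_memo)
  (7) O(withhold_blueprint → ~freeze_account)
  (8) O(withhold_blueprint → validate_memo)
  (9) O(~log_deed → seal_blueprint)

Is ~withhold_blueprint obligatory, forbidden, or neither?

By case analysis on ~register_directive: premise 4 gives O(~register_directive → log_deed) and premise 2 gives O(register_directive → log_deed), so O(log_deed) either way.
Premise 3, O(archive_claim → ~log_deed), contraposes to O(log_deed → ~archive_claim); with O(log_deed) we get O(~archive_claim).
From O(~archive_claim) and premise 5, O(~archive_claim → freeze_account), we obtain O(freeze_account).
Premise 7, O(withhold_blueprint → ~freeze_account), contraposes to O(freeze_account → ~withhold_blueprint); with O(freeze_account) we get O(~withhold_blueprint).
Premises 1, 6, 8, 9 do not contribute to this derivation.
Hence ~withhold_blueprint is obligatory.

Obligatory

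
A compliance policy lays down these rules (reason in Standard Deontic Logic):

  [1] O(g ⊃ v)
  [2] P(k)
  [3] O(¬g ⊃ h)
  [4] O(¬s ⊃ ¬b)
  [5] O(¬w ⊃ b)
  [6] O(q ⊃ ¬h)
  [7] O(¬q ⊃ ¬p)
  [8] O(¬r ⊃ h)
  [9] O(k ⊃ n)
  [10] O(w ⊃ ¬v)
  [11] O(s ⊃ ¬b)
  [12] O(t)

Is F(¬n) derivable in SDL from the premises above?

Premise 9 is O(k ⊃ n), but O(k) is not derivable from the premises (the permission P(k) asserts only ¬O(¬k), not O(k)), so it does not yield O(n).
No other premise forces O(n). An ideal world satisfying every premise can still have ¬n true, so F(¬n) is not derivable.

No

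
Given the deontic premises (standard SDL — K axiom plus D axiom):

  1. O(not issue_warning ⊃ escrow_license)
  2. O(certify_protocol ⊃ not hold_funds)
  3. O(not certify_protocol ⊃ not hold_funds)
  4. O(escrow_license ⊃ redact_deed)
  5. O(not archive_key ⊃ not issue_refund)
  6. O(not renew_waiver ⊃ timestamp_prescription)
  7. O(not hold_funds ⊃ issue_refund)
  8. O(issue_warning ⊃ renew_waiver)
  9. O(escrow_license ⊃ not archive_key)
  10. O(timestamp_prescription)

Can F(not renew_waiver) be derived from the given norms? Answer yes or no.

By case analysis on certify_protocol: premise 2 gives O(certify_protocol ⊃ not hold_funds) and premise 3 gives O(not certify_protocol ⊃ not hold_funds), so O(not hold_funds) either way.
From O(not hold_funds) and premise 7, O(not hold_funds ⊃ issue_refund), we obtain O(issue_refund).
The contrapositive of premise 5 (O(not archive_key ⊃ not issue_refund)) is O(issue_refund ⊃ archive_key), and O(issue_refund) is already established, so O(archive_key).
Premise 9 is O(escrow_license ⊃ not archive_key); contrapositively O(archive_key ⊃ not escrow_license). Since O(archive_key) holds, K gives O(not escrow_license).
The contrapositive of premise 1 (O(not issue_warning ⊃ escrow_license)) is O(not escrow_license ⊃ issue_warning), and O(not escrow_license) is already established, so O(issue_warning).
From O(issue_warning) and premise 8, O(issue_warning ⊃ renew_waiver), we obtain O(renew_waiver).
Premises 4, 6, 10 do not contribute to this derivation.
So O(renew_waiver) holds, i.e. F(not renew_waiver). The claim follows.

Yes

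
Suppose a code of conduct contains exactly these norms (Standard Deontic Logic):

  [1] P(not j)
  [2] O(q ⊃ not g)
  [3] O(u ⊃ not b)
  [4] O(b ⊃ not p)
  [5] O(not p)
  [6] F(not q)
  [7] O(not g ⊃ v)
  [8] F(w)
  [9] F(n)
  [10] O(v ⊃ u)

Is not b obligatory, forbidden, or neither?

Premise 6, F(not q), is equivalent to O(q).
Applying K to premise 2 (O(q ⊃ not g)) and O(q) yields O(not g).
With premise 7, O(not g ⊃ v), the K-axiom yields O(v).
From O(v) and premise 10, O(v ⊃ u), we obtain O(u).
Premise 3 is O(u ⊃ not b); since O(u), deontic closure gives O(not b).
Premises 1, 4, 5, 8, 9 do not contribute to this derivation.
Hence not b is obligatory.

Obligatory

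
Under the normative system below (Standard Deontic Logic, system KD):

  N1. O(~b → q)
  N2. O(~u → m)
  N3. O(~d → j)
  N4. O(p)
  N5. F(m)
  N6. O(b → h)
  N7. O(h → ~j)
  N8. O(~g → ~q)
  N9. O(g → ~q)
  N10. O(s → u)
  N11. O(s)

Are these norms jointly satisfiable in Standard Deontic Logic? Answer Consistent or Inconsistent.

Consistent

Premise 2 is O(~u → m), but O(~u) is not derivable from the premises, so it does not yield O(m).
So O(m) is not derivable, and the apparent clash with O(~m) does not arise.
A world satisfying every obligation exists (e.g. b=true, d=true, g=false, h=true, j=false, m=false, p=true, q=false, s=true, u=true); no atom is both obligatory and forbidden, so the set is consistent.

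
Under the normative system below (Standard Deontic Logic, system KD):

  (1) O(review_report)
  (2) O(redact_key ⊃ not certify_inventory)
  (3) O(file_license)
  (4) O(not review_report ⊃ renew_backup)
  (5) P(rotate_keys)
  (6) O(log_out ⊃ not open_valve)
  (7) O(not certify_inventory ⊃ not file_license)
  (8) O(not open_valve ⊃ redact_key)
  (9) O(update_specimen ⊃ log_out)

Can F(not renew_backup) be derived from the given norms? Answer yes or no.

No

Premise 4 is O(not review_report ⊃ renew_backup), but O(not review_report) is not derivable from the premises, so it does not yield O(renew_backup).
No other premise forces O(renew_backup). An ideal world satisfying every premise can still have not renew_backup true, so F(not renew_backup) is not derivable.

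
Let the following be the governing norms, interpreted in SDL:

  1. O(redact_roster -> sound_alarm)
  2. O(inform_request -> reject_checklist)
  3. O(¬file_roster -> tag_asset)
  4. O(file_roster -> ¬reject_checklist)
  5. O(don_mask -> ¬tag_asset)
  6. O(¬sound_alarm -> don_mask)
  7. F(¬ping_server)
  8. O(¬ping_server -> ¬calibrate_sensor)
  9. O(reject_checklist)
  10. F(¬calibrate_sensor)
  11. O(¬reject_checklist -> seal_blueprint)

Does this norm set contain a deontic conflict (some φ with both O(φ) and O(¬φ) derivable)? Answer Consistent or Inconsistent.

Consistent

Premise 8 is O(¬ping_server -> ¬calibrate_sensor), but O(¬ping_server) is not derivable from the premises, so it does not yield O(¬calibrate_sensor).
So O(¬calibrate_sensor) is not derivable, and the apparent clash with O(calibrate_sensor) does not arise.
A world satisfying every obligation exists (e.g. calibrate_sensor=true, don_mask=false, file_roster=false, inform_request=false, ping_server=true, redact_roster=false, reject_checklist=true, seal_blueprint=false, sound_alarm=true, tag_asset=true); no atom is both obligatory and forbidden, so the set is consistent.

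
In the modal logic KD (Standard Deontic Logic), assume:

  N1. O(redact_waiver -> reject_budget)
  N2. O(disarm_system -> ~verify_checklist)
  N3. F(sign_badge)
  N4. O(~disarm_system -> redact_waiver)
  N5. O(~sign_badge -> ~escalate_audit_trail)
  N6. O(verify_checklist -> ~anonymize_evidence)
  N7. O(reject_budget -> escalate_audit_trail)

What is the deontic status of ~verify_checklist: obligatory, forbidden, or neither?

Obligatory

F(sign_badge) at premise 3 means O(~sign_badge).
From O(~sign_badge) and premise 5, O(~sign_badge -> ~escalate_audit_trail), we obtain O(~escalate_audit_trail).
The contrapositive of premise 7 (O(reject_budget -> escalate_audit_trail)) is O(~escalate_audit_trail -> ~reject_budget), and O(~escalate_audit_trail) is already established, so O(~reject_budget).
The contrapositive of premise 1 (O(redact_waiver -> reject_budget)) is O(~reject_budget -> ~redact_waiver), and O(~reject_budget) is already established, so O(~redact_waiver).
Premise 4 is O(~disarm_system -> redact_waiver); contrapositively O(~redact_waiver -> disarm_system). Since O(~redact_waiver) holds, K gives O(disarm_system).
From O(disarm_system) and premise 2, O(disarm_system -> ~verify_checklist), we obtain O(~verify_checklist).
Premise 6 does not contribute to this derivation.
Hence ~verify_checklist is obligatory.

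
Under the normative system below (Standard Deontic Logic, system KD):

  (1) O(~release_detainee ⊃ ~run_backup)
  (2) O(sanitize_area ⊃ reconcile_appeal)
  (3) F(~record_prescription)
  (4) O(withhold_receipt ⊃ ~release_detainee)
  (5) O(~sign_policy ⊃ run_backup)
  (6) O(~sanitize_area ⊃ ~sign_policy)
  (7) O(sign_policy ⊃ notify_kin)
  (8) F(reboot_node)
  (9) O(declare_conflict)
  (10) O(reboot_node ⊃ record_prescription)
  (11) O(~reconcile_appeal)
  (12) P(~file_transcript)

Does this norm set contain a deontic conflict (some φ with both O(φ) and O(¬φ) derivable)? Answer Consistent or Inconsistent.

Premise 10 is O(reboot_node ⊃ record_prescription); even if O(record_prescription) held, inferring O(reboot_node) would be affirming the consequent — invalid.
So O(reboot_node) is not derivable, and the apparent clash with O(~reboot_node) does not arise.
A world satisfying every obligation exists (e.g. declare_conflict=true, file_transcript=false, notify_kin=false, reboot_node=false, reconcile_appeal=false, record_prescription=true, release_detainee=true, run_backup=true, sanitize_area=false, sign_policy=false, withhold_receipt=false); no atom is both obligatory and forbidden, so the set is consistent.

Consistent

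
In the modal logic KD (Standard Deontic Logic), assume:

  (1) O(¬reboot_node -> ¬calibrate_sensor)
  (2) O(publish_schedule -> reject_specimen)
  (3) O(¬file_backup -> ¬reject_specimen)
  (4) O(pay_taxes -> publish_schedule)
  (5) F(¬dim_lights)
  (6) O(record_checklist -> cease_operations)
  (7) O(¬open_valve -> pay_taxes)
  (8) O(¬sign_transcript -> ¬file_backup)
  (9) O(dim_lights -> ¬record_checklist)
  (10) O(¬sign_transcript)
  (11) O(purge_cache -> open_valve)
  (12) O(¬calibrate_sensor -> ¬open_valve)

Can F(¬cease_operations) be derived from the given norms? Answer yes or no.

Premise 6 is O(record_checklist -> cease_operations), but O(record_checklist) is not derivable from the premises, so it does not yield O(cease_operations).
No other premise forces O(cease_operations). An ideal world satisfying every premise can still have ¬cease_operations true, so F(¬cease_operations) is not derivable.

No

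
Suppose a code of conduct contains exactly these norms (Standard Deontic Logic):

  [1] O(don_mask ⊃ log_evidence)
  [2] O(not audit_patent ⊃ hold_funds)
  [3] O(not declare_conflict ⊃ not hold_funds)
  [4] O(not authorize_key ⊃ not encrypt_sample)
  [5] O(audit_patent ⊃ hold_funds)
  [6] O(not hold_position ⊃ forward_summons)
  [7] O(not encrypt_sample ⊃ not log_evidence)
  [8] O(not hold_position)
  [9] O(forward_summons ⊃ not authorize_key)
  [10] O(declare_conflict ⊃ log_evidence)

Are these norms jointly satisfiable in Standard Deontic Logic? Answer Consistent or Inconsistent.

Inconsistent

By case analysis on not audit_patent: premise 2 gives O(not audit_patent ⊃ hold_funds) and premise 5 gives O(audit_patent ⊃ hold_funds), so O(hold_funds) either way.
Premise 3 is O(not declare_conflict ⊃ not hold_funds); contrapositively O(hold_funds ⊃ declare_conflict). Since O(hold_funds) holds, K gives O(declare_conflict).
From O(declare_conflict) and premise 10, O(declare_conflict ⊃ log_evidence), we obtain O(log_evidence).
The contrapositive of premise 7 (O(not encrypt_sample ⊃ not log_evidence)) is O(log_evidence ⊃ encrypt_sample), and O(log_evidence) is already established, so O(encrypt_sample).
Premise 4 is O(not authorize_key ⊃ not encrypt_sample); contrapositively O(encrypt_sample ⊃ authorize_key). Since O(encrypt_sample) holds, K gives O(authorize_key).
Premise 9 is O(forward_summons ⊃ not authorize_key); contrapositively O(authorize_key ⊃ not forward_summons). Since O(authorize_key) holds, K gives O(not forward_summons).
Premise 6 is O(not hold_position ⊃ forward_summons); contrapositively O(not forward_summons ⊃ hold_position). Since O(not forward_summons) holds, K gives O(hold_position).
But premise 8 directly asserts O(not hold_position).
We now have both O(hold_position) and O(not hold_position) — hold_position is simultaneously obligatory and forbidden, violating the D-axiom.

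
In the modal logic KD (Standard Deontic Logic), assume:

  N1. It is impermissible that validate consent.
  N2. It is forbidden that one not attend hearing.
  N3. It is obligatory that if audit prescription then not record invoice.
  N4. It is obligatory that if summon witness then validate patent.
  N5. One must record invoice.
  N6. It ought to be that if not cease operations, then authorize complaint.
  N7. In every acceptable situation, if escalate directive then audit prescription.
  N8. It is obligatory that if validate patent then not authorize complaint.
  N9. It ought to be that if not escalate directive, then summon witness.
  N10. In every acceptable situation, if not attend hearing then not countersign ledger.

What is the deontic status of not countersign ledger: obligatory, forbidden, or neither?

Neither

Premise 10 is O(¬attend_hearing → ¬countersign_ledger), but O(¬attend_hearing) is not derivable from the premises, so it does not yield O(¬countersign_ledger).
No premise or chain of K-axiom applications forces O(¬countersign_ledger), and none forces O(countersign_ledger). So ¬countersign_ledger is neither obligatory nor forbidden under these norms.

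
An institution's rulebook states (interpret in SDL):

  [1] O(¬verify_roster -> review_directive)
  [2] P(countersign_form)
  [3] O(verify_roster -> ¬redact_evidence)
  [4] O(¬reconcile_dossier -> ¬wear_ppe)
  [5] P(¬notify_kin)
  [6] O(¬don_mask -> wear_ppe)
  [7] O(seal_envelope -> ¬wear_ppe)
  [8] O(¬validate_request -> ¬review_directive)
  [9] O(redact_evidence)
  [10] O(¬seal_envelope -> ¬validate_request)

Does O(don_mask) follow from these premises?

Yes

Premise 9 states O(redact_evidence) outright.
Premise 3, O(verify_roster -> ¬redact_evidence), contraposes to O(redact_evidence -> ¬verify_roster); with O(redact_evidence) we get O(¬verify_roster).
From O(¬verify_roster) and premise 1, O(¬verify_roster -> review_directive), we obtain O(review_directive).
Premise 8 is O(¬validate_request -> ¬review_directive); contrapositively O(review_directive -> validate_request). Since O(review_directive) holds, K gives O(validate_request).
Premise 10 is O(¬seal_envelope -> ¬validate_request); contrapositively O(validate_request -> seal_envelope). Since O(validate_request) holds, K gives O(seal_envelope).
Applying K to premise 7 (O(seal_envelope -> ¬wear_ppe)) and O(seal_envelope) yields O(¬wear_ppe).
Premise 6, O(¬don_mask -> wear_ppe), contraposes to O(¬wear_ppe -> don_mask); with O(¬wear_ppe) we get O(don_mask).
Premises 2, 4, 5 do not contribute to this derivation.
So O(don_mask) follows.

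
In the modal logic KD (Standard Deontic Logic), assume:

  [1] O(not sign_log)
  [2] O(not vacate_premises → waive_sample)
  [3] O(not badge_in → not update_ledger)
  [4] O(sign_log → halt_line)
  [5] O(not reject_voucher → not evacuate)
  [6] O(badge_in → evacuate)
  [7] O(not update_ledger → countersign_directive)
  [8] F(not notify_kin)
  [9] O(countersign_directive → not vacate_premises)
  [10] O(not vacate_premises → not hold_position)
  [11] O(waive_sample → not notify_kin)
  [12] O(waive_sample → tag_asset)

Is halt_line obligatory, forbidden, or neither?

Neither

Premise 4 is O(sign_log → halt_line), but O(sign_log) is not derivable from the premises, so it does not yield O(halt_line).
No premise or chain of K-axiom applications forces O(halt_line), and none forces O(not halt_line). So halt_line is neither obligatory nor forbidden under these norms.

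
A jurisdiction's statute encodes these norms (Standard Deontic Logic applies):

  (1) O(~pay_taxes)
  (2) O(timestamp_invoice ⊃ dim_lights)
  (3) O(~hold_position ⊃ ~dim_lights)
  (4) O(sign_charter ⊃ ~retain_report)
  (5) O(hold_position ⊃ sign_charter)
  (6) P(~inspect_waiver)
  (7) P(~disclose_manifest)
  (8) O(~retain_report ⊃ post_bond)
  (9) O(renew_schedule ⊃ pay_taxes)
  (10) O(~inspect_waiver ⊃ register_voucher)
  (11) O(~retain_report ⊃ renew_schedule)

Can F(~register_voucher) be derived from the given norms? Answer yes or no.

Premise 10 is O(~inspect_waiver ⊃ register_voucher), but O(~inspect_waiver) is not derivable from the premises (the permission P(~inspect_waiver) asserts only ~O(inspect_waiver), not O(~inspect_waiver)), so it does not yield O(register_voucher).
No other premise forces O(register_voucher). An ideal world satisfying every premise can still have ~register_voucher true, so F(~register_voucher) is not derivable.

No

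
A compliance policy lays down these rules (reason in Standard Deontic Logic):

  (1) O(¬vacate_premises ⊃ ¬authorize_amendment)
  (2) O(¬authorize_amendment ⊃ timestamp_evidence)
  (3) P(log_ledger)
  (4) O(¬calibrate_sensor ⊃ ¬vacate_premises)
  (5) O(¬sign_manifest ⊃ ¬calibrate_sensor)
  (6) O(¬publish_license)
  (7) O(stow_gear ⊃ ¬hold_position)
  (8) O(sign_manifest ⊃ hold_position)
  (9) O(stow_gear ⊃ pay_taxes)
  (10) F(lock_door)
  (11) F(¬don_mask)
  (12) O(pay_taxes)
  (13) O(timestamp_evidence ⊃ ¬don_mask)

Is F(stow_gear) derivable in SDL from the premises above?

Yes

Premise 11 is F(¬don_mask), i.e. O(don_mask).
Premise 13 is O(timestamp_evidence ⊃ ¬don_mask); contrapositively O(don_mask ⊃ ¬timestamp_evidence). Since O(don_mask) holds, K gives O(¬timestamp_evidence).
Premise 2 is O(¬authorize_amendment ⊃ timestamp_evidence); contrapositively O(¬timestamp_evidence ⊃ authorize_amendment). Since O(¬timestamp_evidence) holds, K gives O(authorize_amendment).
Premise 1 is O(¬vacate_premises ⊃ ¬authorize_amendment); contrapositively O(authorize_amendment ⊃ vacate_premises). Since O(authorize_amendment) holds, K gives O(vacate_premises).
Premise 4, O(¬calibrate_sensor ⊃ ¬vacate_premises), contraposes to O(vacate_premises ⊃ calibrate_sensor); with O(vacate_premises) we get O(calibrate_sensor).
Premise 5 is O(¬sign_manifest ⊃ ¬calibrate_sensor); contrapositively O(calibrate_sensor ⊃ sign_manifest). Since O(calibrate_sensor) holds, K gives O(sign_manifest).
Applying K to premise 8 (O(sign_manifest ⊃ hold_position)) and O(sign_manifest) yields O(hold_position).
Premise 7 is O(stow_gear ⊃ ¬hold_position); contrapositively O(hold_position ⊃ ¬stow_gear). Since O(hold_position) holds, K gives O(¬stow_gear).
Premises 3, 6, 9, 10, 12 do not contribute to this derivation.
So O(¬stow_gear) holds, i.e. F(stow_gear). The claim follows.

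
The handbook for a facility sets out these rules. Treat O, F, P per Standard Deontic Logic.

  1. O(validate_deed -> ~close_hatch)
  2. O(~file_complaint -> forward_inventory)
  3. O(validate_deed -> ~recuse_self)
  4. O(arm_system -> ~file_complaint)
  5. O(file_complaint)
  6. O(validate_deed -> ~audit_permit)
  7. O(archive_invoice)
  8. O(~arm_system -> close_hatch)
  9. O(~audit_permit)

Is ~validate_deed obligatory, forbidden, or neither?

From premise 5 we have O(file_complaint).
Premise 4 is O(arm_system -> ~file_complaint); contrapositively O(file_complaint -> ~arm_system). Since O(file_complaint) holds, K gives O(~arm_system).
Applying K to premise 8 (O(~arm_system -> close_hatch)) and O(~arm_system) yields O(close_hatch).
The contrapositive of premise 1 (O(validate_deed -> ~close_hatch)) is O(close_hatch -> ~validate_deed), and O(close_hatch) is already established, so O(~validate_deed).
Premises 2, 3, 6, 7, 9 do not contribute to this derivation.
Hence ~validate_deed is obligatory.

Obligatory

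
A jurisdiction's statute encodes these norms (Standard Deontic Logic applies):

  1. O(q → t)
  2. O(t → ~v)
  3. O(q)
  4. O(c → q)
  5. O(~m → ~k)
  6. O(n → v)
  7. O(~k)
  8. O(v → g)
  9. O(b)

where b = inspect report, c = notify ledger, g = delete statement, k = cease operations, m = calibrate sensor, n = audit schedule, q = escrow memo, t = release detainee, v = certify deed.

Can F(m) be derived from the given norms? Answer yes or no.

Premise 5 is O(~m → ~k); even if O(~k) held, inferring O(~m) would be affirming the consequent — invalid.
No other premise forces O(~m). An ideal world satisfying every premise can still have m true, so F(m) is not derivable.

No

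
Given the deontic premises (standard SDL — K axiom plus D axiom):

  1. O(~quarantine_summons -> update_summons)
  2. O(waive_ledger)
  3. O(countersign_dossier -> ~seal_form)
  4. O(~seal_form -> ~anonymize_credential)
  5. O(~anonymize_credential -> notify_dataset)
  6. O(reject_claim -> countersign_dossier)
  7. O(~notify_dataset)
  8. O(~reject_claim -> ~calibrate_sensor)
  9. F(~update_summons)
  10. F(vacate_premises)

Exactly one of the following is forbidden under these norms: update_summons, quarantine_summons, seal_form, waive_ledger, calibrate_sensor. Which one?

calibrate_sensor

Premise 7 states O(~notify_dataset) outright.
Premise 5 is O(~anonymize_credential -> notify_dataset); contrapositively O(~notify_dataset -> anonymize_credential). Since O(~notify_dataset) holds, K gives O(anonymize_credential).
The contrapositive of premise 4 (O(~seal_form -> ~anonymize_credential)) is O(anonymize_credential -> seal_form), and O(anonymize_credential) is already established, so O(seal_form).
The contrapositive of premise 3 (O(countersign_dossier -> ~seal_form)) is O(seal_form -> ~countersign_dossier), and O(seal_form) is already established, so O(~countersign_dossier).
The contrapositive of premise 6 (O(reject_claim -> countersign_dossier)) is O(~countersign_dossier -> ~reject_claim), and O(~countersign_dossier) is already established, so O(~reject_claim).
Premise 8 is O(~reject_claim -> ~calibrate_sensor); since O(~reject_claim), deontic closure gives O(~calibrate_sensor).
So O(~calibrate_sensor) holds, i.e. calibrate_sensor is forbidden. None of the other listed options is forbidden under the premises.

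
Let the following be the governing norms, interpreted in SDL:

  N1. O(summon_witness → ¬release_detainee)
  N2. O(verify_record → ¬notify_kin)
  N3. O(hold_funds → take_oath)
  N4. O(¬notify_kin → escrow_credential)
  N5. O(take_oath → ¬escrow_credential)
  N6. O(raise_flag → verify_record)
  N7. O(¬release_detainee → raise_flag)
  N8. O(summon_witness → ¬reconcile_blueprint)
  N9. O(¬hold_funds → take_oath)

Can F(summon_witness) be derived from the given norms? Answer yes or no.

Premises 9 and 3 cover both cases: O(¬hold_funds → take_oath) and O(hold_funds → take_oath). Since ¬hold_funds ∨ hold_funds is a tautology, O(take_oath) follows.
Applying K to premise 5 (O(take_oath → ¬escrow_credential)) and O(take_oath) yields O(¬escrow_credential).
Premise 4, O(¬notify_kin → escrow_credential), contraposes to O(¬escrow_credential → notify_kin); with O(¬escrow_credential) we get O(notify_kin).
Premise 2, O(verify_record → ¬notify_kin), contraposes to O(notify_kin → ¬verify_record); with O(notify_kin) we get O(¬verify_record).
Premise 6, O(raise_flag → verify_record), contraposes to O(¬verify_record → ¬raise_flag); with O(¬verify_record) we get O(¬raise_flag).
The contrapositive of premise 7 (O(¬release_detainee → raise_flag)) is O(¬raise_flag → release_detainee), and O(¬raise_flag) is already established, so O(release_detainee).
Premise 1, O(summon_witness → ¬release_detainee), contraposes to O(release_detainee → ¬summon_witness); with O(release_detainee) we get O(¬summon_witness).
Premise 8 does not contribute to this derivation.
So O(¬summon_witness) holds, i.e. F(summon_witness). The claim follows.

Yes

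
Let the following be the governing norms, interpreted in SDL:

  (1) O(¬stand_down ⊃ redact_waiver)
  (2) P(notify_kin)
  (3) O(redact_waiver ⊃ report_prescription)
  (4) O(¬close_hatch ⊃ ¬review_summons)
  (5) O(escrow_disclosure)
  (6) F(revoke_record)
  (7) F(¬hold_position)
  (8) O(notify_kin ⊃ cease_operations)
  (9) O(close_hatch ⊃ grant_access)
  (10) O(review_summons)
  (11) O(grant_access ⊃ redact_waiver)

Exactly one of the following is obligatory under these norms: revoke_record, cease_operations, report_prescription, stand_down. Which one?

report_prescription

From premise 10 we have O(review_summons).
The contrapositive of premise 4 (O(¬close_hatch ⊃ ¬review_summons)) is O(review_summons ⊃ close_hatch), and O(review_summons) is already established, so O(close_hatch).
Applying K to premise 9 (O(close_hatch ⊃ grant_access)) and O(close_hatch) yields O(grant_access).
With premise 11, O(grant_access ⊃ redact_waiver), the K-axiom yields O(redact_waiver).
From O(redact_waiver) and premise 3, O(redact_waiver ⊃ report_prescription), we obtain O(report_prescription).
So O(report_prescription) holds — report_prescription is obligatory. None of the other listed options is made obligatory by any chain of premises.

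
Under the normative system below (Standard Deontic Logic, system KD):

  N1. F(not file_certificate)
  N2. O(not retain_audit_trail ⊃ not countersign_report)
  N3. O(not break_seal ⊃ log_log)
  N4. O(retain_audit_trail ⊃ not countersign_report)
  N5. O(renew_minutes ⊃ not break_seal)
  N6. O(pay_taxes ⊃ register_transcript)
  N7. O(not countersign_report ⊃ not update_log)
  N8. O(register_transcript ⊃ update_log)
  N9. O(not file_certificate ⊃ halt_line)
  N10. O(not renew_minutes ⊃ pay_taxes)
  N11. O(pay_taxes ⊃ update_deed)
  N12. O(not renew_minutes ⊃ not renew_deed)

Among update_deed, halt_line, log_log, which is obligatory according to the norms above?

Premises 2 and 4 cover both cases: O(not retain_audit_trail ⊃ not countersign_report) and O(retain_audit_trail ⊃ not countersign_report). Since not retain_audit_trail ∨ retain_audit_trail is a tautology, O(not countersign_report) follows.
From O(not countersign_report) and premise 7, O(not countersign_report ⊃ not update_log), we obtain O(not update_log).
The contrapositive of premise 8 (O(register_transcript ⊃ update_log)) is O(not update_log ⊃ not register_transcript), and O(not update_log) is already established, so O(not register_transcript).
Premise 6, O(pay_taxes ⊃ register_transcript), contraposes to O(not register_transcript ⊃ not pay_taxes); with O(not register_transcript) we get O(not pay_taxes).
Premise 10 is O(not renew_minutes ⊃ pay_taxes); contrapositively O(not pay_taxes ⊃ renew_minutes). Since O(not pay_taxes) holds, K gives O(renew_minutes).
Applying K to premise 5 (O(renew_minutes ⊃ not break_seal)) and O(renew_minutes) yields O(not break_seal).
From O(not break_seal) and premise 3, O(not break_seal ⊃ log_log), we obtain O(log_log).
So O(log_log) holds — log_log is obligatory. None of the other listed options is made obligatory by any chain of premises.

log_log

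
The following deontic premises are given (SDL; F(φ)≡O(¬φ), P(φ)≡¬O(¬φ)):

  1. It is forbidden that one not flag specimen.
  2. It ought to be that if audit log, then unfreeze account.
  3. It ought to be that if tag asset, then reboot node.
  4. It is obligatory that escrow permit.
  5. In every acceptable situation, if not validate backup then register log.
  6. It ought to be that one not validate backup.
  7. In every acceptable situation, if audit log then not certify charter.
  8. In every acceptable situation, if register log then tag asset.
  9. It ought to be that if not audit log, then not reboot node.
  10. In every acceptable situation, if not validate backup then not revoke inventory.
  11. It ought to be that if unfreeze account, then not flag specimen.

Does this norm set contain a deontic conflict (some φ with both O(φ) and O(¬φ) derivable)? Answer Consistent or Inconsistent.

Premise 1, F(¬flag_specimen), is equivalent to O(flag_specimen).
Premise 11 is O(unfreeze_account → ¬flag_specimen); contrapositively O(flag_specimen → ¬unfreeze_account). Since O(flag_specimen) holds, K gives O(¬unfreeze_account).
Premise 2 is O(audit_log → unfreeze_account); contrapositively O(¬unfreeze_account → ¬audit_log). Since O(¬unfreeze_account) holds, K gives O(¬audit_log).
From O(¬audit_log) and premise 9, O(¬audit_log → ¬reboot_node), we obtain O(¬reboot_node).
Premise 3, O(tag_asset → reboot_node), contraposes to O(¬reboot_node → ¬tag_asset); with O(¬reboot_node) we get O(¬tag_asset).
Premise 8 is O(register_log → tag_asset); contrapositively O(¬tag_asset → ¬register_log). Since O(¬tag_asset) holds, K gives O(¬register_log).
Premise 5, O(¬validate_backup → register_log), contraposes to O(¬register_log → validate_backup); with O(¬register_log) we get O(validate_backup).
But premise 6 directly asserts O(¬validate_backup).
We now have both O(validate_backup) and O(¬validate_backup) — validate_backup is simultaneously obligatory and forbidden, violating the D-axiom.

Inconsistent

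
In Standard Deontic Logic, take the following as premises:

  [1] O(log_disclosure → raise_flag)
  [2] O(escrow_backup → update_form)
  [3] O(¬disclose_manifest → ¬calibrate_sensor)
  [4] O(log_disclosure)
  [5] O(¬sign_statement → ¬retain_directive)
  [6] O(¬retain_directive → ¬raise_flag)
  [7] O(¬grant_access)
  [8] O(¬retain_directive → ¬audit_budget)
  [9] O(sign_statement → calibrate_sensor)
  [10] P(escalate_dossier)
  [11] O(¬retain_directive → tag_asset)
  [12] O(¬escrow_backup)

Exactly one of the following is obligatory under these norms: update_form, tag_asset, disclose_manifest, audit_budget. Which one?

disclose_manifest

From premise 4 we have O(log_disclosure).
Premise 1 is O(log_disclosure → raise_flag); since O(log_disclosure), deontic closure gives O(raise_flag).
Premise 6 is O(¬retain_directive → ¬raise_flag); contrapositively O(raise_flag → retain_directive). Since O(raise_flag) holds, K gives O(retain_directive).
Premise 5, O(¬sign_statement → ¬retain_directive), contraposes to O(retain_directive → sign_statement); with O(retain_directive) we get O(sign_statement).
From O(sign_statement) and premise 9, O(sign_statement → calibrate_sensor), we obtain O(calibrate_sensor).
Premise 3, O(¬disclose_manifest → ¬calibrate_sensor), contraposes to O(calibrate_sensor → disclose_manifest); with O(calibrate_sensor) we get O(disclose_manifest).
So O(disclose_manifest) holds — disclose_manifest is obligatory. None of the other listed options is made obligatory by any chain of premises.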